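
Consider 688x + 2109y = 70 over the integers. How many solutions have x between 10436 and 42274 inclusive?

15

gcd(2109, 688):
  2109 = 3*688 + 45
  688 = 15*45 + 13
  45 = 3*13 + 6
  13 = 2*6 + 1
  6 = 6*1
so gcd(2109, 688) = 1.
Back-substitute for Bézout coefficients:
  1 = 13 - 2*6
  ... = 688*(328) + 2109*(-107)
Scale by 70: particular solution (22960, -7490); reduce x mod 2109: (1870, -610).
General solution: x = 1870 + 2109t, y = -610 - 688t for integer t.
10436 ≤ 1870 + 2109t ≤ 42274 gives t ∈ [5, 19], which is 15 values.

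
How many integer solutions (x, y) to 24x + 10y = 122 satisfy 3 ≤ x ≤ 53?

gcd(24, 10):
  24 = 2·10 + 4
  10 = 2·4 + 2
  4 = 2·2
so gcd(24, 10) = 2.
Back-substitute for Bézout coefficients:
  2 = 10 - 2·4
  ... = 24·(-2) + 10·(5)
Scale by 61: particular solution (-122, 305); reduce x mod 5: (3, 5).
General solution: x = 3 + 5t, y = 5 - 12t for integer t.
3 ≤ 3 + 5t ≤ 53 gives t ∈ [0, 10], which is 11 values.

11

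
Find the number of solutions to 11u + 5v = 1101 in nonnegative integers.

20

gcd(11, 5) = 1.
By Bézout, 11·(1) + 5·(-2) = 1.
One solution: (1, 218).
General: u = 1 + 5t, v = 218 - 11t.
u ≥ 0 ⇒ t ≥ 0; v ≥ 0 ⇒ t ≤ 19. So t ∈ [0, 19]: 20 solutions.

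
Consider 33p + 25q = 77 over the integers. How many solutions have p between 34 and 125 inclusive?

4

gcd(33, 25) = 1.
By Bézout, 33·(-3) + 25·(4) = 1.
Particular solution: (19, -22).
General solution: p = 19 + 25t, q = -22 - 33t for integer t.
34 ≤ 19 + 25t ≤ 125 gives t ∈ [1, 4], which is 4 values.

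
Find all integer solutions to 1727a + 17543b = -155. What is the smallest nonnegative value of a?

2062

gcd(17543, 1727):
  17543 = 10·1727 + 273
  1727 = 6·273 + 89
  273 = 3·89 + 6
  89 = 14·6 + 5
  6 = 1·5 + 1
  5 = 5·1
so gcd(17543, 1727) = 1.
1 divides -155, so solutions exist.
Back-substitute for Bézout coefficients:
  1 = 6 - 1·5
  ... = 1727·(-2956) + 17543·(291)
Scale by -155/1 = -155: (a₀, b₀) = (458180, -45105).
General solution: a = 458180 + 17543t, b = -45105 - 1727t for integer t.
a ≥ 0: smallest is 458180 mod 17543 = 2062 (at t = -26), with b = -203.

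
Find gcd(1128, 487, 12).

1

gcd(1128, 487) = 1.
gcd(1, 12) = 1.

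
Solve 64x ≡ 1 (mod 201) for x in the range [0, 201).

22

gcd(201, 64):
  201 = 3·64 + 9
  64 = 7·9 + 1
  9 = 9·1
so gcd(201, 64) = 1.
Back-substitute for Bézout coefficients:
  1 = 64 - 7·9
  ... = 64·(22) + 201·(-7)
So 64·22 ≡ 1 (mod 201), and 22 mod 201 = 22.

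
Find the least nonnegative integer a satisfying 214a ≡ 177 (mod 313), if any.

131

gcd(313, 214):
  313 = 1*214 + 99
  214 = 2*99 + 16
  99 = 6*16 + 3
  16 = 5*3 + 1
  3 = 3*1
so gcd(313, 214) = 1.
1 divides 177, so solutions exist.
Back-substitute for Bézout coefficients:
  1 = 16 - 5*3
  ... = 214*(98) + 313*(-67)
So 214*(98) ≡ 1 (mod 313); multiply by 177: a ≡ 17346 (mod 313).
Smallest nonnegative: a = 17346 mod 313 = 131.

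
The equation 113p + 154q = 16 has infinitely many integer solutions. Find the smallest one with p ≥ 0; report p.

86

gcd(154, 113) = 1  (154 = 1*113 + 41, 113 = 2*41 + 31, 41 = 1*31 + 10, 31 = 3*10 + 1, 10 = 10*1).
1 divides 16, so solutions exist.
Back-substituting, 113*(15) + 154*(-11) = 1.
Scale by 16/1 = 16: (p₀, q₀) = (240, -176).
General solution: p = 240 + 154t, q = -176 - 113t for integer t.
p ≥ 0: smallest is 240 mod 154 = 86 (at t = -1), with q = -63.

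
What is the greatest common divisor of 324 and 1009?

gcd(1009, 324) = 1  (1009 = 3*324 + 37, 324 = 8*37 + 28, 37 = 1*28 + 9, 28 = 3*9 + 1, 9 = 9*1).

1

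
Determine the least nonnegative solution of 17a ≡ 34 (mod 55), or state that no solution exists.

2

gcd(55, 17) = 1  (55 = 3·17 + 4, 17 = 4·4 + 1, 4 = 4·1).
1 divides 34, so solutions exist.
Back-substituting, 17·(13) + 55·(-4) = 1.
So 17·(13) ≡ 1 (mod 55); multiply by 34: a ≡ 442 (mod 55).
Smallest nonnegative: a = 442 mod 55 = 2.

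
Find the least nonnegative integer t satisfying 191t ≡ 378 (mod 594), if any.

540

gcd(594, 191) = 1  (594 = 3·191 + 21, 191 = 9·21 + 2, 21 = 10·2 + 1, 2 = 2·1).
1 divides 378, so solutions exist.
Back-substituting, 191·(-283) + 594·(91) = 1.
So 191·(-283) ≡ 1 (mod 594); multiply by 378: t ≡ -106974 (mod 594).
Smallest nonnegative: t = -106974 mod 594 = 540.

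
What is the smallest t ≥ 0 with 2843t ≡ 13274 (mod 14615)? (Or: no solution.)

gcd(14615, 2843):
  14615 = 5·2843 + 400
  2843 = 7·400 + 43
  400 = 9·43 + 13
  43 = 3·13 + 4
  13 = 3·4 + 1
  4 = 4·1
so gcd(14615, 2843) = 1.
1 divides 13274, so solutions exist.
Back-substitute for Bézout coefficients:
  1 = 13 - 3·4
  ... = 2843·(-3398) + 14615·(661)
So 2843·(-3398) ≡ 1 (mod 14615); multiply by 13274: t ≡ -45105052 (mod 14615).
Smallest nonnegative: t = -45105052 mod 14615 = 11453.

11453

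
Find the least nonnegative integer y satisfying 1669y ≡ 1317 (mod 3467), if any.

1189

gcd(3467, 1669):
  3467 = 2·1669 + 129
  1669 = 12·129 + 121
  129 = 1·121 + 8
  121 = 15·8 + 1
  8 = 8·1
so gcd(3467, 1669) = 1.
1 divides 1317, so solutions exist.
Back-substitute for Bézout coefficients:
  1 = 121 - 15·8
  ... = 1669·(430) + 3467·(-207)
So 1669·(430) ≡ 1 (mod 3467); multiply by 1317: y ≡ 566310 (mod 3467).
Smallest nonnegative: y = 566310 mod 3467 = 1189.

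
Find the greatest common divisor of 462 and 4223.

gcd(4223, 462):
  4223 = 9*462 + 65
  462 = 7*65 + 7
  65 = 9*7 + 2
  7 = 3*2 + 1
  2 = 2*1
so gcd(4223, 462) = 1.

1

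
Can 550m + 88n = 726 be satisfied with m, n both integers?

gcd(550, 88):
  550 = 6·88 + 22
  88 = 4·22
so gcd(550, 88) = 22.
22 divides 726, so integer solutions exist.

yes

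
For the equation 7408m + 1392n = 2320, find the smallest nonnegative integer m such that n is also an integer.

gcd(7408, 1392) = 16  (7408 = 5*1392 + 448, 1392 = 3*448 + 48, 448 = 9*48 + 16, 48 = 3*16).
16 divides 2320, so solutions exist.
Back-substituting, 7408*(28) + 1392*(-149) = 16.
Scale by 2320/16 = 145: (m₀, n₀) = (4060, -21605).
General solution: m = 4060 + 87t, n = -21605 - 463t for integer t.
m ≥ 0: smallest is 4060 mod 87 = 58 (at t = -46), with n = -307.

58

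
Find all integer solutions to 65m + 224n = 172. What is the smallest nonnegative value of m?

gcd(224, 65):
  224 = 3·65 + 29
  65 = 2·29 + 7
  29 = 4·7 + 1
  7 = 7·1
so gcd(224, 65) = 1.
1 divides 172, so solutions exist.
Back-substitute for Bézout coefficients:
  1 = 29 - 4·7
  ... = 65·(-31) + 224·(9)
Scale by 172/1 = 172: (m₀, n₀) = (-5332, 1548).
General solution: m = -5332 + 224t, n = 1548 - 65t for integer t.
m ≥ 0: smallest is -5332 mod 224 = 44 (at t = 24), with n = -12.

44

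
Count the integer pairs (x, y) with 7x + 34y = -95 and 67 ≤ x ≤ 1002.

28

gcd(34, 7) = 1  (34 = 4×7 + 6, 7 = 1×6 + 1, 6 = 6×1).
Back-substituting, 7×(5) + 34×(-1) = 1.
Scale by -95: particular solution (-475, 95); reduce x mod 34: (1, -3).
General solution: x = 1 + 34t, y = -3 - 7t for integer t.
67 ≤ 1 + 34t ≤ 1002 gives t ∈ [2, 29], which is 28 values.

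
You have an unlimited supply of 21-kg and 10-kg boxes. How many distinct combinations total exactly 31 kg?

Need nonnegative integers with 21j + 10k = 31.
gcd(21, 10) = 1, and 21·(1) + 10·(-2) = 1.
So (j₀, k₀) = (31, -62); general j = 31 + 10t, k = -62 - 21t.
j ≥ 0 ⇒ t ≥ -3; k ≥ 0 ⇒ t ≤ -3. That's 1 value of t.

1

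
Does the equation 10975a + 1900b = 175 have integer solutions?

gcd(10975, 1900) = 25  (10975 = 5*1900 + 1475, 1900 = 1*1475 + 425, 1475 = 3*425 + 200, 425 = 2*200 + 25, 200 = 8*25).
25 divides 175, so integer solutions exist.

yes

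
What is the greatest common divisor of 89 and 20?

gcd(89, 20) = 1  (89 = 4×20 + 9, 20 = 2×9 + 2, 9 = 4×2 + 1, 2 = 2×1).

1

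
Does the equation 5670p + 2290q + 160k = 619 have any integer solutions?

no

gcd(5670, 2290):
  5670 = 2×2290 + 1090
  2290 = 2×1090 + 110
  1090 = 9×110 + 100
  110 = 1×100 + 10
  100 = 10×10
so gcd(5670, 2290) = 10.
gcd(10, 160) = 10.
10 does not divide 619 (remainder 9), so no integer solutions.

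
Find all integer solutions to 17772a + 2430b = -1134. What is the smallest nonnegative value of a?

378

gcd(17772, 2430) = 6  (17772 = 7*2430 + 762, 2430 = 3*762 + 144, 762 = 5*144 + 42, 144 = 3*42 + 18, 42 = 2*18 + 6, 18 = 3*6).
6 divides -1134, so solutions exist.
Back-substituting, 17772*(118) + 2430*(-863) = 6.
Scale by -1134/6 = -189: (a₀, b₀) = (-22302, 163107).
General solution: a = -22302 + 405t, b = 163107 - 2962t for integer t.
a ≥ 0: smallest is -22302 mod 405 = 378 (at t = 56), with b = -2765.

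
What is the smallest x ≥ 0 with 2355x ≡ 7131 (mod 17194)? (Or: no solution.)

14941

gcd(17194, 2355) = 1  (17194 = 7*2355 + 709, 2355 = 3*709 + 228, 709 = 3*228 + 25, 228 = 9*25 + 3, 25 = 8*3 + 1, 3 = 3*1).
1 divides 7131, so solutions exist.
Back-substituting, 2355*(-5505) + 17194*(754) = 1.
So 2355*(-5505) ≡ 1 (mod 17194); multiply by 7131: x ≡ -39256155 (mod 17194).
Smallest nonnegative: x = -39256155 mod 17194 = 14941.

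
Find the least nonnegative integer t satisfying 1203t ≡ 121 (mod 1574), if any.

1387

gcd(1574, 1203) = 1.
1 divides 121, so solutions exist.
By Bézout, 1203×(-717) + 1574×(548) = 1.
So 1203×(-717) ≡ 1 (mod 1574); multiply by 121: t ≡ -86757 (mod 1574).
Smallest nonnegative: t = -86757 mod 1574 = 1387.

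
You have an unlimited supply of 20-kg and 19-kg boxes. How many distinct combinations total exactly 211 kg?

1

Need nonnegative integers with 20j + 19k = 211.
gcd(20, 19) = 1, and 20·(1) + 19·(-1) = 1.
So (j₀, k₀) = (211, -211); general j = 211 + 19t, k = -211 - 20t.
j ≥ 0 ⇒ t ≥ -11; k ≥ 0 ⇒ t ≤ -11. That's 1 value of t.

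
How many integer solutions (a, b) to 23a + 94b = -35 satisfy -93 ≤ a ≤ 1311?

gcd(94, 23) = 1  (94 = 4×23 + 2, 23 = 11×2 + 1, 2 = 2×1).
Back-substituting, 23×(45) + 94×(-11) = 1.
Scale by -35: particular solution (-1575, 385); reduce a mod 94: (23, -6).
General solution: a = 23 + 94t, b = -6 - 23t for integer t.
-93 ≤ 23 + 94t ≤ 1311 gives t ∈ [-1, 13], which is 15 values.

15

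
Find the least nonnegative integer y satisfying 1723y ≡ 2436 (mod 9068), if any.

7780

gcd(9068, 1723):
  9068 = 5×1723 + 453
  1723 = 3×453 + 364
  453 = 1×364 + 89
  364 = 4×89 + 8
  89 = 11×8 + 1
  8 = 8×1
so gcd(9068, 1723) = 1.
1 divides 2436, so solutions exist.
Back-substitute for Bézout coefficients:
  1 = 89 - 11×8
  ... = 1723×(-1121) + 9068×(213)
So 1723×(-1121) ≡ 1 (mod 9068); multiply by 2436: y ≡ -2730756 (mod 9068).
Smallest nonnegative: y = -2730756 mod 9068 = 7780.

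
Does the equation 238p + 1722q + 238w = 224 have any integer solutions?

gcd(1722, 238) = 14  (1722 = 7·238 + 56, 238 = 4·56 + 14, 56 = 4·14).
gcd(14, 238) = 14.
14 divides 224, so integer solutions exist.

yes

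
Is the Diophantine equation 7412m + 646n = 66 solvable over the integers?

no

gcd(7412, 646) = 34  (7412 = 11×646 + 306, 646 = 2×306 + 34, 306 = 9×34).
34 does not divide 66 (remainder 32), so no integer solutions.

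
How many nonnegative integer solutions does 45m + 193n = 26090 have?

3

gcd(193, 45) = 1.
By Bézout, 45·(-30) + 193·(7) = 1.
One solution: (108, 110).
General: m = 108 + 193t, n = 110 - 45t.
m ≥ 0 ⇒ t ≥ 0; n ≥ 0 ⇒ t ≤ 2. So t ∈ [0, 2]: 3 solutions.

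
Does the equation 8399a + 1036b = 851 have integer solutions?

yes

gcd(8399, 1036):
  8399 = 8×1036 + 111
  1036 = 9×111 + 37
  111 = 3×37
so gcd(8399, 1036) = 37.
37 divides 851, so integer solutions exist.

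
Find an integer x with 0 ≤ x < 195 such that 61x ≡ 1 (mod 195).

16

gcd(195, 61) = 1  (195 = 3×61 + 12, 61 = 5×12 + 1, 12 = 12×1).
Back-substituting, 61×(16) + 195×(-5) = 1.
So 61×16 ≡ 1 (mod 195), and 16 mod 195 = 16.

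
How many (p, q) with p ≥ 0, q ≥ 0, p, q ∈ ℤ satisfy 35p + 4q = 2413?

17

gcd(35, 4):
  35 = 8·4 + 3
  4 = 1·3 + 1
  3 = 3·1
so gcd(35, 4) = 1.
Back-substitute for Bézout coefficients:
  1 = 4 - 1·3
  ... = 35·(-1) + 4·(9)
Scale by 2413: one solution is (-2413, 21717). Reduce p mod 4: (3, 577).
General: p = 3 + 4t, q = 577 - 35t.
p ≥ 0 ⇒ t ≥ 0; q ≥ 0 ⇒ t ≤ 16. So t ∈ [0, 16]: 17 solutions.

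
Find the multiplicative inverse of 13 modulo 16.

gcd(16, 13) = 1  (16 = 1×13 + 3, 13 = 4×3 + 1, 3 = 3×1).
Back-substituting, 13×(5) + 16×(-4) = 1.
So 13×5 ≡ 1 (mod 16), and 5 mod 16 = 5.

5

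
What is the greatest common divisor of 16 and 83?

gcd(83, 16) = 1  (83 = 5*16 + 3, 16 = 5*3 + 1, 3 = 3*1).

1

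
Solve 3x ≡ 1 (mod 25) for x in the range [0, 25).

gcd(25, 3) = 1.
By Bézout, 3·(-8) + 25·(1) = 1.
So 3·-8 ≡ 1 (mod 25), and -8 mod 25 = 17.

17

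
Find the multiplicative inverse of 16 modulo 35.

gcd(35, 16) = 1  (35 = 2·16 + 3, 16 = 5·3 + 1, 3 = 3·1).
Back-substituting, 16·(11) + 35·(-5) = 1.
So 16·11 ≡ 1 (mod 35), and 11 mod 35 = 11.

11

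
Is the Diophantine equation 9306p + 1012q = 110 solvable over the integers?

gcd(9306, 1012):
  9306 = 9*1012 + 198
  1012 = 5*198 + 22
  198 = 9*22
so gcd(9306, 1012) = 22.
22 divides 110, so integer solutions exist.

yes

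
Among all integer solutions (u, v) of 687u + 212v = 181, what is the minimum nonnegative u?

95

gcd(687, 212) = 1  (687 = 3*212 + 51, 212 = 4*51 + 8, 51 = 6*8 + 3, 8 = 2*3 + 2, 3 = 1*2 + 1, 2 = 2*1).
1 divides 181, so solutions exist.
Back-substituting, 687*(79) + 212*(-256) = 1.
Scale by 181/1 = 181: (u₀, v₀) = (14299, -46336).
General solution: u = 14299 + 212t, v = -46336 - 687t for integer t.
u ≥ 0: smallest is 14299 mod 212 = 95 (at t = -67), with v = -307.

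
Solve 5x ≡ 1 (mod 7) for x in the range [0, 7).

3

gcd(7, 5) = 1  (7 = 1*5 + 2, 5 = 2*2 + 1, 2 = 2*1).
Back-substituting, 5*(3) + 7*(-2) = 1.
So 5*3 ≡ 1 (mod 7), and 3 mod 7 = 3.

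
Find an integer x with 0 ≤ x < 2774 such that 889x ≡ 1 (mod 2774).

gcd(2774, 889) = 1.
By Bézout, 889*(337) + 2774*(-108) = 1.
So 889*337 ≡ 1 (mod 2774), and 337 mod 2774 = 337.

337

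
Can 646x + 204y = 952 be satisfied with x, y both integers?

yes

gcd(646, 204):
  646 = 3×204 + 34
  204 = 6×34
so gcd(646, 204) = 34.
34 divides 952, so integer solutions exist.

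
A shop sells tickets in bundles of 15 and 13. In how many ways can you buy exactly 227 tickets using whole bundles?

1

Need nonnegative integers with 15j + 13k = 227.
gcd(15, 13) = 1, and 15·(-6) + 13·(7) = 1.
So (j₀, k₀) = (-1362, 1589); general j = -1362 + 13t, k = 1589 - 15t.
j ≥ 0 ⇒ t ≥ 105; k ≥ 0 ⇒ t ≤ 105. That's 1 value of t.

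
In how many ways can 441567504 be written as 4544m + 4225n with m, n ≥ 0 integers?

23

gcd(4544, 4225):
  4544 = 1*4225 + 319
  4225 = 13*319 + 78
  319 = 4*78 + 7
  78 = 11*7 + 1
  7 = 7*1
so gcd(4544, 4225) = 1.
Back-substitute for Bézout coefficients:
  1 = 78 - 11*7
  ... = 4544*(-596) + 4225*(641)
Scale by 441567504: one solution is (-263174232384, 283044770064). Reduce m mod 4225: (3616, 100624).
General: m = 3616 + 4225t, n = 100624 - 4544t.
m ≥ 0 ⇒ t ≥ 0; n ≥ 0 ⇒ t ≤ 22. So t ∈ [0, 22]: 23 solutions.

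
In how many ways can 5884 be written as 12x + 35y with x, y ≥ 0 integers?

14

gcd(35, 12):
  35 = 2·12 + 11
  12 = 1·11 + 1
  11 = 11·1
so gcd(35, 12) = 1.
Back-substitute for Bézout coefficients:
  1 = 12 - 1·11
  ... = 12·(3) + 35·(-1)
Scale by 5884: one solution is (17652, -5884). Reduce x mod 35: (12, 164).
General: x = 12 + 35t, y = 164 - 12t.
x ≥ 0 ⇒ t ≥ 0; y ≥ 0 ⇒ t ≤ 13. So t ∈ [0, 13]: 14 solutions.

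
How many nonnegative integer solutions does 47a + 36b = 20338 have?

12

gcd(47, 36):
  47 = 1·36 + 11
  36 = 3·11 + 3
  11 = 3·3 + 2
  3 = 1·2 + 1
  2 = 2·1
so gcd(47, 36) = 1.
Back-substitute for Bézout coefficients:
  1 = 3 - 1·2
  ... = 47·(-13) + 36·(17)
Scale by 20338: one solution is (-264394, 345746). Reduce a mod 36: (26, 531).
General: a = 26 + 36t, b = 531 - 47t.
a ≥ 0 ⇒ t ≥ 0; b ≥ 0 ⇒ t ≤ 11. So t ∈ [0, 11]: 12 solutions.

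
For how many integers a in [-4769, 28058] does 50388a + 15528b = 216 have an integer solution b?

gcd(50388, 15528) = 12  (50388 = 3*15528 + 3804, 15528 = 4*3804 + 312, 3804 = 12*312 + 60, 312 = 5*60 + 12, 60 = 5*12).
Back-substituting, 50388*(-249) + 15528*(808) = 12.
Scale by 18: particular solution (-4482, 14544); reduce a mod 1294: (694, -2252).
General solution: a = 694 + 1294t, b = -2252 - 4199t for integer t.
-4769 ≤ 694 + 1294t ≤ 28058 gives t ∈ [-4, 21], which is 26 values.

26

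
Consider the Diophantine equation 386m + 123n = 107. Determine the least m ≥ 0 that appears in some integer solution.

gcd(386, 123) = 1.
1 divides 107, so solutions exist.
By Bézout, 386*(29) + 123*(-91) = 1.
Scale by 107/1 = 107: (m₀, n₀) = (3103, -9737).
General solution: m = 3103 + 123t, n = -9737 - 386t for integer t.
m ≥ 0: smallest is 3103 mod 123 = 28 (at t = -25), with n = -87.

28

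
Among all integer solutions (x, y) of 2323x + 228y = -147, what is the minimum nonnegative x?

39

gcd(2323, 228) = 1.
1 divides -147, so solutions exist.
By Bézout, 2323*(-53) + 228*(540) = 1.
Scale by -147/1 = -147: (x₀, y₀) = (7791, -79380).
General solution: x = 7791 + 228t, y = -79380 - 2323t for integer t.
x ≥ 0: smallest is 7791 mod 228 = 39 (at t = -34), with y = -398.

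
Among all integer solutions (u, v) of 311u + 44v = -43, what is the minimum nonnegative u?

gcd(311, 44) = 1.
1 divides -43, so solutions exist.
By Bézout, 311×(15) + 44×(-106) = 1.
Scale by -43/1 = -43: (u₀, v₀) = (-645, 4558).
General solution: u = -645 + 44t, v = 4558 - 311t for integer t.
u ≥ 0: smallest is -645 mod 44 = 15 (at t = 15), with v = -107.

15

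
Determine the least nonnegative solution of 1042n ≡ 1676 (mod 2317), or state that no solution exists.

gcd(2317, 1042) = 1.
1 divides 1676, so solutions exist.
By Bézout, 1042·(-358) + 2317·(161) = 1.
So 1042·(-358) ≡ 1 (mod 2317); multiply by 1676: n ≡ -600008 (mod 2317).
Smallest nonnegative: n = -600008 mod 2317 = 95.

95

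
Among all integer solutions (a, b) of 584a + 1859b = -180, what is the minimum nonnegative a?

gcd(1859, 584) = 1  (1859 = 3*584 + 107, 584 = 5*107 + 49, 107 = 2*49 + 9, 49 = 5*9 + 4, 9 = 2*4 + 1, 4 = 4*1).
1 divides -180, so solutions exist.
Back-substituting, 584*(-417) + 1859*(131) = 1.
Scale by -180/1 = -180: (a₀, b₀) = (75060, -23580).
General solution: a = 75060 + 1859t, b = -23580 - 584t for integer t.
a ≥ 0: smallest is 75060 mod 1859 = 700 (at t = -40), with b = -220.

700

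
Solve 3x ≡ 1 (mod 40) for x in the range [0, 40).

27

gcd(40, 3):
  40 = 13·3 + 1
  3 = 3·1
so gcd(40, 3) = 1.
Back-substitute for Bézout coefficients:
  1 = 40 - 13·3
  ... = 3·(-13) + 40·(1)
So 3·-13 ≡ 1 (mod 40), and -13 mod 40 = 27.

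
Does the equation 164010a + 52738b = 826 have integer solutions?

gcd(164010, 52738):
  164010 = 3*52738 + 5796
  52738 = 9*5796 + 574
  5796 = 10*574 + 56
  574 = 10*56 + 14
  56 = 4*14
so gcd(164010, 52738) = 14.
14 divides 826, so integer solutions exist.

yes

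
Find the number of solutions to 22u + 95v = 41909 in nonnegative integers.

gcd(95, 22) = 1.
By Bézout, 22·(13) + 95·(-3) = 1.
One solution: (87, 421).
General: u = 87 + 95t, v = 421 - 22t.
u ≥ 0 ⇒ t ≥ 0; v ≥ 0 ⇒ t ≤ 19. So t ∈ [0, 19]: 20 solutions.

20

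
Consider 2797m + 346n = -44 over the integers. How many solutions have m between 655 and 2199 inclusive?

5

gcd(2797, 346) = 1.
By Bézout, 2797×(-167) + 346×(1350) = 1.
Particular solution: (82, -663).
General solution: m = 82 + 346t, n = -663 - 2797t for integer t.
655 ≤ 82 + 346t ≤ 2199 gives t ∈ [2, 6], which is 5 values.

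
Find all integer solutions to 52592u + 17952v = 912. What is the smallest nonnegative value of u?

681

gcd(52592, 17952) = 16.
16 divides 912, so solutions exist.
By Bézout, 52592*(71) + 17952*(-208) = 16.
Scale by 912/16 = 57: (u₀, v₀) = (4047, -11856).
General solution: u = 4047 + 1122t, v = -11856 - 3287t for integer t.
u ≥ 0: smallest is 4047 mod 1122 = 681 (at t = -3), with v = -1995.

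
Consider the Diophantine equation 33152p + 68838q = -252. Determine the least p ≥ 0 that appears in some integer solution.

gcd(68838, 33152) = 14  (68838 = 2*33152 + 2534, 33152 = 13*2534 + 210, 2534 = 12*210 + 14, 210 = 15*14).
14 divides -252, so solutions exist.
Back-substituting, 33152*(-326) + 68838*(157) = 14.
Scale by -252/14 = -18: (p₀, q₀) = (5868, -2826).
General solution: p = 5868 + 4917t, q = -2826 - 2368t for integer t.
p ≥ 0: smallest is 5868 mod 4917 = 951 (at t = -1), with q = -458.

951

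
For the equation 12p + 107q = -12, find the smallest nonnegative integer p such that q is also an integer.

106

gcd(107, 12) = 1  (107 = 8×12 + 11, 12 = 1×11 + 1, 11 = 11×1).
1 divides -12, so solutions exist.
Back-substituting, 12×(9) + 107×(-1) = 1.
Scale by -12/1 = -12: (p₀, q₀) = (-108, 12).
General solution: p = -108 + 107t, q = 12 - 12t for integer t.
p ≥ 0: smallest is -108 mod 107 = 106 (at t = 2), with q = -12.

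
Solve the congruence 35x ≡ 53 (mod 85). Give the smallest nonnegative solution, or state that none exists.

no solution

gcd(85, 35) = 5  (85 = 2·35 + 15, 35 = 2·15 + 5, 15 = 3·5).
5 does not divide 53, so the congruence has no solution.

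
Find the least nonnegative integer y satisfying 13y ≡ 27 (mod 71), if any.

gcd(71, 13) = 1.
1 divides 27, so solutions exist.
By Bézout, 13·(11) + 71·(-2) = 1.
So 13·(11) ≡ 1 (mod 71); multiply by 27: y ≡ 297 (mod 71).
Smallest nonnegative: y = 297 mod 71 = 13.

13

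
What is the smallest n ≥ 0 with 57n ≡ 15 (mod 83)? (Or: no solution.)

9

gcd(83, 57) = 1.
1 divides 15, so solutions exist.
By Bézout, 57·(-16) + 83·(11) = 1.
So 57·(-16) ≡ 1 (mod 83); multiply by 15: n ≡ -240 (mod 83).
Smallest nonnegative: n = -240 mod 83 = 9.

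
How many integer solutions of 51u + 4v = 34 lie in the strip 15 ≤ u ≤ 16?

gcd(51, 4) = 1  (51 = 12·4 + 3, 4 = 1·3 + 1, 3 = 3·1).
Back-substituting, 51·(-1) + 4·(13) = 1.
Scale by 34: particular solution (-34, 442); reduce u mod 4: (2, -17).
General solution: u = 2 + 4t, v = -17 - 51t for integer t.
15 ≤ 2 + 4t ≤ 16 gives t ∈ [4, 3], which is 0 values.

0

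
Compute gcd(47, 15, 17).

1

gcd(47, 15) = 1.
gcd(1, 17) = 1.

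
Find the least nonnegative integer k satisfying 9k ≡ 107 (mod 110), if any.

gcd(110, 9) = 1  (110 = 12*9 + 2, 9 = 4*2 + 1, 2 = 2*1).
1 divides 107, so solutions exist.
Back-substituting, 9*(49) + 110*(-4) = 1.
So 9*(49) ≡ 1 (mod 110); multiply by 107: k ≡ 5243 (mod 110).
Smallest nonnegative: k = 5243 mod 110 = 73.

73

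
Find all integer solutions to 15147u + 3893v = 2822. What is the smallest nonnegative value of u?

30

gcd(15147, 3893):
  15147 = 3*3893 + 3468
  3893 = 1*3468 + 425
  3468 = 8*425 + 68
  425 = 6*68 + 17
  68 = 4*17
so gcd(15147, 3893) = 17.
17 divides 2822, so solutions exist.
Back-substitute for Bézout coefficients:
  17 = 425 - 6*68
  ... = 15147*(-55) + 3893*(214)
Scale by 2822/17 = 166: (u₀, v₀) = (-9130, 35524).
General solution: u = -9130 + 229t, v = 35524 - 891t for integer t.
u ≥ 0: smallest is -9130 mod 229 = 30 (at t = 40), with v = -116.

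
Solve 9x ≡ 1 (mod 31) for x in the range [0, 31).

7

gcd(31, 9) = 1  (31 = 3×9 + 4, 9 = 2×4 + 1, 4 = 4×1).
Back-substituting, 9×(7) + 31×(-2) = 1.
So 9×7 ≡ 1 (mod 31), and 7 mod 31 = 7.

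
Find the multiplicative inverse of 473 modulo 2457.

gcd(2457, 473) = 1  (2457 = 5×473 + 92, 473 = 5×92 + 13, 92 = 7×13 + 1, 13 = 13×1).
Back-substituting, 473×(-187) + 2457×(36) = 1.
So 473×-187 ≡ 1 (mod 2457), and -187 mod 2457 = 2270.

2270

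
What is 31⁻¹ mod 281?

gcd(281, 31) = 1.
By Bézout, 31·(136) + 281·(-15) = 1.
So 31·136 ≡ 1 (mod 281), and 136 mod 281 = 136.

136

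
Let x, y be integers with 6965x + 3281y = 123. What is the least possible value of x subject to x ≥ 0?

2573

gcd(6965, 3281):
  6965 = 2·3281 + 403
  3281 = 8·403 + 57
  403 = 7·57 + 4
  57 = 14·4 + 1
  4 = 4·1
so gcd(6965, 3281) = 1.
1 divides 123, so solutions exist.
Back-substitute for Bézout coefficients:
  1 = 57 - 14·4
  ... = 6965·(-806) + 3281·(1711)
Scale by 123/1 = 123: (x₀, y₀) = (-99138, 210453).
General solution: x = -99138 + 3281t, y = 210453 - 6965t for integer t.
x ≥ 0: smallest is -99138 mod 3281 = 2573 (at t = 31), with y = -5462.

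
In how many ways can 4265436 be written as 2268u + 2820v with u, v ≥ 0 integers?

8

gcd(2820, 2268) = 12  (2820 = 1*2268 + 552, 2268 = 4*552 + 60, 552 = 9*60 + 12, 60 = 5*12).
Back-substituting, 2268*(-46) + 2820*(37) = 12.
Scale by 355453: one solution is (-16350838, 13151761). Reduce u mod 235: (227, 1330).
General: u = 227 + 235t, v = 1330 - 189t.
u ≥ 0 ⇒ t ≥ 0; v ≥ 0 ⇒ t ≤ 7. So t ∈ [0, 7]: 8 solutions.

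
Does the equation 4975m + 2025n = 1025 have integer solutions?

gcd(4975, 2025) = 25  (4975 = 2×2025 + 925, 2025 = 2×925 + 175, 925 = 5×175 + 50, 175 = 3×50 + 25, 50 = 2×25).
25 divides 1025, so integer solutions exist.

yes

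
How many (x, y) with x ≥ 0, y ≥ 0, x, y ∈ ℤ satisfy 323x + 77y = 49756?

gcd(323, 77) = 1  (323 = 4·77 + 15, 77 = 5·15 + 2, 15 = 7·2 + 1, 2 = 2·1).
Back-substituting, 323·(36) + 77·(-151) = 1.
Scale by 49756: one solution is (1791216, -7513156). Reduce x mod 77: (42, 470).
General: x = 42 + 77t, y = 470 - 323t.
x ≥ 0 ⇒ t ≥ 0; y ≥ 0 ⇒ t ≤ 1. So t ∈ [0, 1]: 2 solutions.

2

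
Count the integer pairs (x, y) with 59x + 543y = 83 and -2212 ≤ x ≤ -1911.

1

gcd(543, 59) = 1  (543 = 9×59 + 12, 59 = 4×12 + 11, 12 = 1×11 + 1, 11 = 11×1).
Back-substituting, 59×(-46) + 543×(5) = 1.
Scale by 83: particular solution (-3818, 415); reduce x mod 543: (526, -57).
General solution: x = 526 + 543t, y = -57 - 59t for integer t.
-2212 ≤ 526 + 543t ≤ -1911 gives t ∈ [-5, -5], which is 1 value.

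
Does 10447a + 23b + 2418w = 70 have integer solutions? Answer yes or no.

gcd(10447, 23) = 1  (10447 = 454×23 + 5, 23 = 4×5 + 3, 5 = 1×3 + 2, 3 = 1×2 + 1, 2 = 2×1).
gcd(1, 2418) = 1.
1 divides 70, so integer solutions exist.

yes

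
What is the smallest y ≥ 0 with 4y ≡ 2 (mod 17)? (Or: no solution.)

gcd(17, 4) = 1  (17 = 4·4 + 1, 4 = 4·1).
1 divides 2, so solutions exist.
Back-substituting, 4·(-4) + 17·(1) = 1.
So 4·(-4) ≡ 1 (mod 17); multiply by 2: y ≡ -8 (mod 17).
Smallest nonnegative: y = -8 mod 17 = 9.

9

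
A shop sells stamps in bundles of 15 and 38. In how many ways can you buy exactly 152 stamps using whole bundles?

1

Need nonnegative integers with 15j + 38k = 152.
gcd(15, 38) = 1, and 15·(-5) + 38·(2) = 1.
So (j₀, k₀) = (-760, 304); general j = -760 + 38t, k = 304 - 15t.
j ≥ 0 ⇒ t ≥ 20; k ≥ 0 ⇒ t ≤ 20. That's 1 value of t.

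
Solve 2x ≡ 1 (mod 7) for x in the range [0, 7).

gcd(7, 2) = 1  (7 = 3·2 + 1, 2 = 2·1).
Back-substituting, 2·(-3) + 7·(1) = 1.
So 2·-3 ≡ 1 (mod 7), and -3 mod 7 = 4.

4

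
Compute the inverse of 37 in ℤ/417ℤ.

gcd(417, 37):
  417 = 11·37 + 10
  37 = 3·10 + 7
  10 = 1·7 + 3
  7 = 2·3 + 1
  3 = 3·1
so gcd(417, 37) = 1.
Back-substitute for Bézout coefficients:
  1 = 7 - 2·3
  ... = 37·(124) + 417·(-11)
So 37·124 ≡ 1 (mod 417), and 124 mod 417 = 124.

124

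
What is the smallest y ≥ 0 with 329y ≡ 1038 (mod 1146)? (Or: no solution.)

348

gcd(1146, 329) = 1  (1146 = 3×329 + 159, 329 = 2×159 + 11, 159 = 14×11 + 5, 11 = 2×5 + 1, 5 = 5×1).
1 divides 1038, so solutions exist.
Back-substituting, 329×(209) + 1146×(-60) = 1.
So 329×(209) ≡ 1 (mod 1146); multiply by 1038: y ≡ 216942 (mod 1146).
Smallest nonnegative: y = 216942 mod 1146 = 348.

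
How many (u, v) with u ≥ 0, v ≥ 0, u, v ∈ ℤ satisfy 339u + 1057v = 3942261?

gcd(1057, 339) = 1.
By Bézout, 339×(502) + 1057×(-161) = 1.
One solution: (264, 3645).
General: u = 264 + 1057t, v = 3645 - 339t.
u ≥ 0 ⇒ t ≥ 0; v ≥ 0 ⇒ t ≤ 10. So t ∈ [0, 10]: 11 solutions.

11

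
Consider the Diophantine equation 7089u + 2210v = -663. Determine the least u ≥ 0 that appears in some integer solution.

gcd(7089, 2210):
  7089 = 3·2210 + 459
  2210 = 4·459 + 374
  459 = 1·374 + 85
  374 = 4·85 + 34
  85 = 2·34 + 17
  34 = 2·17
so gcd(7089, 2210) = 17.
17 divides -663, so solutions exist.
Back-substitute for Bézout coefficients:
  17 = 85 - 2·34
  ... = 7089·(53) + 2210·(-170)
Scale by -663/17 = -39: (u₀, v₀) = (-2067, 6630).
General solution: u = -2067 + 130t, v = 6630 - 417t for integer t.
u ≥ 0: smallest is -2067 mod 130 = 13 (at t = 16), with v = -42.

13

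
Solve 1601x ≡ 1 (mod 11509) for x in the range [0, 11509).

8727

gcd(11509, 1601) = 1  (11509 = 7*1601 + 302, 1601 = 5*302 + 91, 302 = 3*91 + 29, 91 = 3*29 + 4, 29 = 7*4 + 1, 4 = 4*1).
Back-substituting, 1601*(-2782) + 11509*(387) = 1.
So 1601*-2782 ≡ 1 (mod 11509), and -2782 mod 11509 = 8727.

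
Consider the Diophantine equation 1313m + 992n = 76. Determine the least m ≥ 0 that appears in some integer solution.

300

gcd(1313, 992):
  1313 = 1*992 + 321
  992 = 3*321 + 29
  321 = 11*29 + 2
  29 = 14*2 + 1
  2 = 2*1
so gcd(1313, 992) = 1.
1 divides 76, so solutions exist.
Back-substitute for Bézout coefficients:
  1 = 29 - 14*2
  ... = 1313*(-479) + 992*(634)
Scale by 76/1 = 76: (m₀, n₀) = (-36404, 48184).
General solution: m = -36404 + 992t, n = 48184 - 1313t for integer t.
m ≥ 0: smallest is -36404 mod 992 = 300 (at t = 37), with n = -397.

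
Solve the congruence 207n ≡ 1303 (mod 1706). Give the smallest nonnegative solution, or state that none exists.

781

gcd(1706, 207):
  1706 = 8×207 + 50
  207 = 4×50 + 7
  50 = 7×7 + 1
  7 = 7×1
so gcd(1706, 207) = 1.
1 divides 1303, so solutions exist.
Back-substitute for Bézout coefficients:
  1 = 50 - 7×7
  ... = 207×(-239) + 1706×(29)
So 207×(-239) ≡ 1 (mod 1706); multiply by 1303: n ≡ -311417 (mod 1706).
Smallest nonnegative: n = -311417 mod 1706 = 781.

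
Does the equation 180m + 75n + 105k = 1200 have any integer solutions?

gcd(180, 75) = 15.
gcd(15, 105) = 15.
15 divides 1200, so integer solutions exist.

yes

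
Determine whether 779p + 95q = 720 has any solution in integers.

gcd(779, 95) = 19  (779 = 8*95 + 19, 95 = 5*19).
19 does not divide 720 (remainder 17), so no integer solutions.

no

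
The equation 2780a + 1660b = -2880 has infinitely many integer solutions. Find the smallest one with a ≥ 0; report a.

gcd(2780, 1660):
  2780 = 1×1660 + 1120
  1660 = 1×1120 + 540
  1120 = 2×540 + 40
  540 = 13×40 + 20
  40 = 2×20
so gcd(2780, 1660) = 20.
20 divides -2880, so solutions exist.
Back-substitute for Bézout coefficients:
  20 = 540 - 13×40
  ... = 2780×(-40) + 1660×(67)
Scale by -2880/20 = -144: (a₀, b₀) = (5760, -9648).
General solution: a = 5760 + 83t, b = -9648 - 139t for integer t.
a ≥ 0: smallest is 5760 mod 83 = 33 (at t = -69), with b = -57.

33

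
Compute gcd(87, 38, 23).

1

gcd(87, 38):
  87 = 2*38 + 11
  38 = 3*11 + 5
  11 = 2*5 + 1
  5 = 5*1
so gcd(87, 38) = 1.
gcd(1, 23) = 1.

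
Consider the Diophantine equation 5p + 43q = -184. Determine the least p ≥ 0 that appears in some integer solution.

gcd(43, 5):
  43 = 8×5 + 3
  5 = 1×3 + 2
  3 = 1×2 + 1
  2 = 2×1
so gcd(43, 5) = 1.
1 divides -184, so solutions exist.
Back-substitute for Bézout coefficients:
  1 = 3 - 1×2
  ... = 5×(-17) + 43×(2)
Scale by -184/1 = -184: (p₀, q₀) = (3128, -368).
General solution: p = 3128 + 43t, q = -368 - 5t for integer t.
p ≥ 0: smallest is 3128 mod 43 = 32 (at t = -72), with q = -8.

32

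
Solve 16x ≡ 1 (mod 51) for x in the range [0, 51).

gcd(51, 16):
  51 = 3×16 + 3
  16 = 5×3 + 1
  3 = 3×1
so gcd(51, 16) = 1.
Back-substitute for Bézout coefficients:
  1 = 16 - 5×3
  ... = 16×(16) + 51×(-5)
So 16×16 ≡ 1 (mod 51), and 16 mod 51 = 16.

16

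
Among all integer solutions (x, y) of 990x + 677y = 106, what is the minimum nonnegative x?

487

gcd(990, 677) = 1.
1 divides 106, so solutions exist.
By Bézout, 990×(292) + 677×(-427) = 1.
Scale by 106/1 = 106: (x₀, y₀) = (30952, -45262).
General solution: x = 30952 + 677t, y = -45262 - 990t for integer t.
x ≥ 0: smallest is 30952 mod 677 = 487 (at t = -45), with y = -712.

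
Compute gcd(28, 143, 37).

1

gcd(143, 28) = 1  (143 = 5·28 + 3, 28 = 9·3 + 1, 3 = 3·1).
gcd(1, 37) = 1.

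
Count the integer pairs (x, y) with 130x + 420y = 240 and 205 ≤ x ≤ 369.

gcd(420, 130) = 10.
By Bézout, 130×(13) + 420×(-4) = 10.
Particular solution: (18, -5).
General solution: x = 18 + 42t, y = -5 - 13t for integer t.
205 ≤ 18 + 42t ≤ 369 gives t ∈ [5, 8], which is 4 values.

4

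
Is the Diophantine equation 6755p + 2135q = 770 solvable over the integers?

gcd(6755, 2135) = 35  (6755 = 3*2135 + 350, 2135 = 6*350 + 35, 350 = 10*35).
35 divides 770, so integer solutions exist.

yes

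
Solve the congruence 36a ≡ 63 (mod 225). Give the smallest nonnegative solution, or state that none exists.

gcd(225, 36) = 9  (225 = 6·36 + 9, 36 = 4·9).
9 divides 63, so solutions exist.
Back-substituting, 36·(-6) + 225·(1) = 9.
So 36·(-6) ≡ 9 (mod 225); multiply by 7: a ≡ -42 (mod 25).
Smallest nonnegative: a = -42 mod 25 = 8.

8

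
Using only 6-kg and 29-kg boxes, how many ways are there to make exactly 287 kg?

Need nonnegative integers with 6j + 29k = 287.
gcd(6, 29) = 1, and 6·(5) + 29·(-1) = 1.
So (j₀, k₀) = (1435, -287); general j = 1435 + 29t, k = -287 - 6t.
j ≥ 0 ⇒ t ≥ -49; k ≥ 0 ⇒ t ≤ -48. That's 2 values of t.

2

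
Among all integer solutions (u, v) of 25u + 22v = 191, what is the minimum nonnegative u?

5

gcd(25, 22) = 1.
1 divides 191, so solutions exist.
By Bézout, 25·(-7) + 22·(8) = 1.
Scale by 191/1 = 191: (u₀, v₀) = (-1337, 1528).
General solution: u = -1337 + 22t, v = 1528 - 25t for integer t.
u ≥ 0: smallest is -1337 mod 22 = 5 (at t = 61), with v = 3.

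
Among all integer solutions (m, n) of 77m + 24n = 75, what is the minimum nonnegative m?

15

gcd(77, 24) = 1.
1 divides 75, so solutions exist.
By Bézout, 77·(5) + 24·(-16) = 1.
Scale by 75/1 = 75: (m₀, n₀) = (375, -1200).
General solution: m = 375 + 24t, n = -1200 - 77t for integer t.
m ≥ 0: smallest is 375 mod 24 = 15 (at t = -15), with n = -45.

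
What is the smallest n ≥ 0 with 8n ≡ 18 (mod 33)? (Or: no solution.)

27

gcd(33, 8) = 1.
1 divides 18, so solutions exist.
By Bézout, 8*(-4) + 33*(1) = 1.
So 8*(-4) ≡ 1 (mod 33); multiply by 18: n ≡ -72 (mod 33).
Smallest nonnegative: n = -72 mod 33 = 27.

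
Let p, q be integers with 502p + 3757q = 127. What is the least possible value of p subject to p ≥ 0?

2702

gcd(3757, 502) = 1.
1 divides 127, so solutions exist.
By Bézout, 502×(1175) + 3757×(-157) = 1.
Scale by 127/1 = 127: (p₀, q₀) = (149225, -19939).
General solution: p = 149225 + 3757t, q = -19939 - 502t for integer t.
p ≥ 0: smallest is 149225 mod 3757 = 2702 (at t = -39), with q = -361.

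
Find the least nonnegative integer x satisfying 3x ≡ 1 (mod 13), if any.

9

gcd(13, 3) = 1.
1 divides 1, so solutions exist.
By Bézout, 3×(-4) + 13×(1) = 1.
So 3×(-4) ≡ 1 (mod 13); multiply by 1: x ≡ -4 (mod 13).
Smallest nonnegative: x = -4 mod 13 = 9.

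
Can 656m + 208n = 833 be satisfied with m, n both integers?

no

gcd(656, 208) = 16  (656 = 3·208 + 32, 208 = 6·32 + 16, 32 = 2·16).
16 does not divide 833 (remainder 1), so no integer solutions.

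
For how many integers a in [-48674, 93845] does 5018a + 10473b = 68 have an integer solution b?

14

gcd(10473, 5018):
  10473 = 2×5018 + 437
  5018 = 11×437 + 211
  437 = 2×211 + 15
  211 = 14×15 + 1
  15 = 15×1
so gcd(10473, 5018) = 1.
Back-substitute for Bézout coefficients:
  1 = 211 - 14×15
  ... = 5018×(695) + 10473×(-333)
Scale by 68: particular solution (47260, -22644); reduce a mod 10473: (5368, -2572).
General solution: a = 5368 + 10473t, b = -2572 - 5018t for integer t.
-48674 ≤ 5368 + 10473t ≤ 93845 gives t ∈ [-5, 8], which is 14 values.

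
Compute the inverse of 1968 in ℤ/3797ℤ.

3278

gcd(3797, 1968) = 1  (3797 = 1×1968 + 1829, 1968 = 1×1829 + 139, 1829 = 13×139 + 22, 139 = 6×22 + 7, 22 = 3×7 + 1, 7 = 7×1).
Back-substituting, 1968×(-519) + 3797×(269) = 1.
So 1968×-519 ≡ 1 (mod 3797), and -519 mod 3797 = 3278.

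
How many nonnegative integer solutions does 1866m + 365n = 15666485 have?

23

gcd(1866, 365):
  1866 = 5·365 + 41
  365 = 8·41 + 37
  41 = 1·37 + 4
  37 = 9·4 + 1
  4 = 4·1
so gcd(1866, 365) = 1.
Back-substitute for Bézout coefficients:
  1 = 37 - 9·4
  ... = 1866·(-89) + 365·(455)
Scale by 15666485: one solution is (-1394317165, 7128250675). Reduce m mod 365: (355, 41107).
General: m = 355 + 365t, n = 41107 - 1866t.
m ≥ 0 ⇒ t ≥ 0; n ≥ 0 ⇒ t ≤ 22. So t ∈ [0, 22]: 23 solutions.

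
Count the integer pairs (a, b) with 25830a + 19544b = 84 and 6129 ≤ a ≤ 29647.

gcd(25830, 19544) = 14  (25830 = 1×19544 + 6286, 19544 = 3×6286 + 686, 6286 = 9×686 + 112, 686 = 6×112 + 14, 112 = 8×14).
Back-substituting, 25830×(-171) + 19544×(226) = 14.
Scale by 6: particular solution (-1026, 1356); reduce a mod 1396: (370, -489).
General solution: a = 370 + 1396t, b = -489 - 1845t for integer t.
6129 ≤ 370 + 1396t ≤ 29647 gives t ∈ [5, 20], which is 16 values.

16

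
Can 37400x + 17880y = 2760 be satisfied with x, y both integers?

yes

gcd(37400, 17880) = 40.
40 divides 2760, so integer solutions exist.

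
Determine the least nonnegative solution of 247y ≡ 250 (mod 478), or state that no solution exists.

gcd(478, 247) = 1  (478 = 1*247 + 231, 247 = 1*231 + 16, 231 = 14*16 + 7, 16 = 2*7 + 2, 7 = 3*2 + 1, 2 = 2*1).
1 divides 250, so solutions exist.
Back-substituting, 247*(-209) + 478*(108) = 1.
So 247*(-209) ≡ 1 (mod 478); multiply by 250: y ≡ -52250 (mod 478).
Smallest nonnegative: y = -52250 mod 478 = 330.

330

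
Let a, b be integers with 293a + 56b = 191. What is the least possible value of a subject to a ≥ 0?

gcd(293, 56):
  293 = 5·56 + 13
  56 = 4·13 + 4
  13 = 3·4 + 1
  4 = 4·1
so gcd(293, 56) = 1.
1 divides 191, so solutions exist.
Back-substitute for Bézout coefficients:
  1 = 13 - 3·4
  ... = 293·(13) + 56·(-68)
Scale by 191/1 = 191: (a₀, b₀) = (2483, -12988).
General solution: a = 2483 + 56t, b = -12988 - 293t for integer t.
a ≥ 0: smallest is 2483 mod 56 = 19 (at t = -44), with b = -96.

19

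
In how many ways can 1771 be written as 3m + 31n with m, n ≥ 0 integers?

gcd(31, 3) = 1  (31 = 10*3 + 1, 3 = 3*1).
Back-substituting, 3*(-10) + 31*(1) = 1.
Scale by 1771: one solution is (-17710, 1771). Reduce m mod 31: (22, 55).
General: m = 22 + 31t, n = 55 - 3t.
m ≥ 0 ⇒ t ≥ 0; n ≥ 0 ⇒ t ≤ 18. So t ∈ [0, 18]: 19 solutions.

19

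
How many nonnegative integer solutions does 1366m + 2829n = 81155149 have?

21

gcd(2829, 1366) = 1.
By Bézout, 1366*(-350) + 2829*(169) = 1.
One solution: (766, 28317).
General: m = 766 + 2829t, n = 28317 - 1366t.
m ≥ 0 ⇒ t ≥ 0; n ≥ 0 ⇒ t ≤ 20. So t ∈ [0, 20]: 21 solutions.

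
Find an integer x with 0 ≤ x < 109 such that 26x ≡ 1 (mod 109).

gcd(109, 26):
  109 = 4·26 + 5
  26 = 5·5 + 1
  5 = 5·1
so gcd(109, 26) = 1.
Back-substitute for Bézout coefficients:
  1 = 26 - 5·5
  ... = 26·(21) + 109·(-5)
So 26·21 ≡ 1 (mod 109), and 21 mod 109 = 21.

21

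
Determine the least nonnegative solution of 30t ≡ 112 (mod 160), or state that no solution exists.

gcd(160, 30):
  160 = 5*30 + 10
  30 = 3*10
so gcd(160, 30) = 10.
10 does not divide 112, so the congruence has no solution.

no solution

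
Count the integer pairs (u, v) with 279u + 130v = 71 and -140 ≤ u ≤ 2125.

gcd(279, 130):
  279 = 2*130 + 19
  130 = 6*19 + 16
  19 = 1*16 + 3
  16 = 5*3 + 1
  3 = 3*1
so gcd(279, 130) = 1.
Back-substitute for Bézout coefficients:
  1 = 16 - 5*3
  ... = 279*(-41) + 130*(88)
Scale by 71: particular solution (-2911, 6248); reduce u mod 130: (79, -169).
General solution: u = 79 + 130t, v = -169 - 279t for integer t.
-140 ≤ 79 + 130t ≤ 2125 gives t ∈ [-1, 15], which is 17 values.

17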